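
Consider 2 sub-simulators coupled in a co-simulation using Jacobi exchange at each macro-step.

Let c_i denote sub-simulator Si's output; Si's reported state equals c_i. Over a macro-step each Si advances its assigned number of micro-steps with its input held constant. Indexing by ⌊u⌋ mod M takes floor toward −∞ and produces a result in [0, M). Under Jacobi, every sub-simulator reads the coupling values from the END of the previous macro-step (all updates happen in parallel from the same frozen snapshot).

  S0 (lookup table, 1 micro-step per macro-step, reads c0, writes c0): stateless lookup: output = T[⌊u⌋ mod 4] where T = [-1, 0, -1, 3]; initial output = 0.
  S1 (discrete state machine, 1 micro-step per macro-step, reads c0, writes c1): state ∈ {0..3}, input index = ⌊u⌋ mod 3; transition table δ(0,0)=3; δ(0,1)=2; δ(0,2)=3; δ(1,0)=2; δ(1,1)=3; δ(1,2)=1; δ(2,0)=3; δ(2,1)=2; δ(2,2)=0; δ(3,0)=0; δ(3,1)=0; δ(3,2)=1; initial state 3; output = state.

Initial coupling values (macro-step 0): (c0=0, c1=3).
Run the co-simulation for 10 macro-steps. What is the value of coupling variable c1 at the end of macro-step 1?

c1 at macro-step 1 = 0

macro 1: S0 reads c0=0 → after 1×micro: -1; S1 reads c0=0 → after 1×micro: 0 ⇒ (c0=-1, c1=0)
macro 2: S0 reads c0=-1 → after 1×micro: 3; S1 reads c0=-1 → after 1×micro: 3 ⇒ (c0=3, c1=3)
macro 3: S0 reads c0=3 → after 1×micro: 3; S1 reads c0=3 → after 1×micro: 0 ⇒ (c0=3, c1=0)
macro 4: S0 reads c0=3 → after 1×micro: 3; S1 reads c0=3 → after 1×micro: 3 ⇒ (c0=3, c1=3)
macro 5: S0 reads c0=3 → after 1×micro: 3; S1 reads c0=3 → after 1×micro: 0 ⇒ (c0=3, c1=0)
macro 6: S0 reads c0=3 → after 1×micro: 3; S1 reads c0=3 → after 1×micro: 3 ⇒ (c0=3, c1=3)
macro 7: S0 reads c0=3 → after 1×micro: 3; S1 reads c0=3 → after 1×micro: 0 ⇒ (c0=3, c1=0)
macro 8: S0 reads c0=3 → after 1×micro: 3; S1 reads c0=3 → after 1×micro: 3 ⇒ (c0=3, c1=3)
macro 9: S0 reads c0=3 → after 1×micro: 3; S1 reads c0=3 → after 1×micro: 0 ⇒ (c0=3, c1=0)
macro 10: S0 reads c0=3 → after 1×micro: 3; S1 reads c0=3 → after 1×micro: 3 ⇒ (c0=3, c1=3)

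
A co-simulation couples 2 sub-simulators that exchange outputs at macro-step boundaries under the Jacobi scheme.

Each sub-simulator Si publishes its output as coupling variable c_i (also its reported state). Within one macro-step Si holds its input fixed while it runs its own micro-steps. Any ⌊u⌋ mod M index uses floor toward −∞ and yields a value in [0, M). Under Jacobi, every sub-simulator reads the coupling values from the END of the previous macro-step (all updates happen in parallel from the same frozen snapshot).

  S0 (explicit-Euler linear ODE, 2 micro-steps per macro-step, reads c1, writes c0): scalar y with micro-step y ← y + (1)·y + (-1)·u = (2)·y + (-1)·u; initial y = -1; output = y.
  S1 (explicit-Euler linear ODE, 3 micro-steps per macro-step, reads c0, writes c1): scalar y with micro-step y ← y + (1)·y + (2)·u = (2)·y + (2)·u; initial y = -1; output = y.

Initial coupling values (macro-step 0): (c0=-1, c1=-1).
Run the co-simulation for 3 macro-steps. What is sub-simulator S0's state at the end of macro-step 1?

S0 state at macro-step 1 = -1

macro 1: S0 reads c1=-1 → after 2×micro: -1; S1 reads c0=-1 → after 3×micro: -22 ⇒ (c0=-1, c1=-22)
macro 2: S0 reads c1=-22 → after 2×micro: 62; S1 reads c0=-1 → after 3×micro: -190 ⇒ (c0=62, c1=-190)
macro 3: S0 reads c1=-190 → after 2×micro: 818; S1 reads c0=62 → after 3×micro: -652 ⇒ (c0=818, c1=-652)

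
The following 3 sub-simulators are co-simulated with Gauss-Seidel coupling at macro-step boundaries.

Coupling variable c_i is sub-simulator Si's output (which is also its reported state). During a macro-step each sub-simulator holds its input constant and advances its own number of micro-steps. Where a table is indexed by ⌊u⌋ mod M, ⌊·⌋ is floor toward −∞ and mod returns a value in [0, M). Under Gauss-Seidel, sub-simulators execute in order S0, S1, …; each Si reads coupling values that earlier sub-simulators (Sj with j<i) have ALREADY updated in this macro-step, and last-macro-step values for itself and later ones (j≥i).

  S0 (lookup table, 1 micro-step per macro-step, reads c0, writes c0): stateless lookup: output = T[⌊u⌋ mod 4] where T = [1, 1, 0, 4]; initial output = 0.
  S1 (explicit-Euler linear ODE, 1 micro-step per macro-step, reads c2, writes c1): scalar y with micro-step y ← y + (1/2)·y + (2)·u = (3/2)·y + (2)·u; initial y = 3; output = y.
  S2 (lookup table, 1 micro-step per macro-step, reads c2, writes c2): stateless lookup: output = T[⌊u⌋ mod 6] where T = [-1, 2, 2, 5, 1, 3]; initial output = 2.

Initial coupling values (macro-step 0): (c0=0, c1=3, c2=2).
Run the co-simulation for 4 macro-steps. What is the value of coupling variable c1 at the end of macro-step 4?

macro 1: S0 reads c0=0 → after 1×micro: 1; S1 reads c2=2 → after 1×micro: 17/2; S2 reads c2=2 → after 1×micro: 2 ⇒ (c0=1, c1=17/2, c2=2)
macro 2: S0 reads c0=1 → after 1×micro: 1; S1 reads c2=2 → after 1×micro: 67/4; S2 reads c2=2 → after 1×micro: 2 ⇒ (c0=1, c1=67/4, c2=2)
macro 3: S0 reads c0=1 → after 1×micro: 1; S1 reads c2=2 → after 1×micro: 233/8; S2 reads c2=2 → after 1×micro: 2 ⇒ (c0=1, c1=233/8, c2=2)
macro 4: S0 reads c0=1 → after 1×micro: 1; S1 reads c2=2 → after 1×micro: 763/16; S2 reads c2=2 → after 1×micro: 2 ⇒ (c0=1, c1=763/16, c2=2)

c1 at macro-step 4 = 763/16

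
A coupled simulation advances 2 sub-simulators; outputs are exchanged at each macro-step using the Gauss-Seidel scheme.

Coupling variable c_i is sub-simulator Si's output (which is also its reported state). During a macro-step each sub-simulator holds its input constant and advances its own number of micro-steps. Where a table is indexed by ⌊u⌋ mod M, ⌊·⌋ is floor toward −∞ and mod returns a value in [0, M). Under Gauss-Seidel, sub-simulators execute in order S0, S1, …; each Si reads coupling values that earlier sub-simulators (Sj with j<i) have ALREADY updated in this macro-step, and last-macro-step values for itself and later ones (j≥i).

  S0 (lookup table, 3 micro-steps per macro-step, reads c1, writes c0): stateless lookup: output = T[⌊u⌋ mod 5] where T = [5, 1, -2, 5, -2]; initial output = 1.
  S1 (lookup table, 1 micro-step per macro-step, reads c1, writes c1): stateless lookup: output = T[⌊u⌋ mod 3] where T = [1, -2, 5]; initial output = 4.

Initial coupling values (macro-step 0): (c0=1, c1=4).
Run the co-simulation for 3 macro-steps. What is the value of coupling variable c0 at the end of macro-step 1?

macro 1: S0 reads c1=4 → after 3×micro: -2; S1 reads c1=4 → after 1×micro: -2 ⇒ (c0=-2, c1=-2)
macro 2: S0 reads c1=-2 → after 3×micro: 5; S1 reads c1=-2 → after 1×micro: -2 ⇒ (c0=5, c1=-2)
macro 3: S0 reads c1=-2 → after 3×micro: 5; S1 reads c1=-2 → after 1×micro: -2 ⇒ (c0=5, c1=-2)

c0 at macro-step 1 = -2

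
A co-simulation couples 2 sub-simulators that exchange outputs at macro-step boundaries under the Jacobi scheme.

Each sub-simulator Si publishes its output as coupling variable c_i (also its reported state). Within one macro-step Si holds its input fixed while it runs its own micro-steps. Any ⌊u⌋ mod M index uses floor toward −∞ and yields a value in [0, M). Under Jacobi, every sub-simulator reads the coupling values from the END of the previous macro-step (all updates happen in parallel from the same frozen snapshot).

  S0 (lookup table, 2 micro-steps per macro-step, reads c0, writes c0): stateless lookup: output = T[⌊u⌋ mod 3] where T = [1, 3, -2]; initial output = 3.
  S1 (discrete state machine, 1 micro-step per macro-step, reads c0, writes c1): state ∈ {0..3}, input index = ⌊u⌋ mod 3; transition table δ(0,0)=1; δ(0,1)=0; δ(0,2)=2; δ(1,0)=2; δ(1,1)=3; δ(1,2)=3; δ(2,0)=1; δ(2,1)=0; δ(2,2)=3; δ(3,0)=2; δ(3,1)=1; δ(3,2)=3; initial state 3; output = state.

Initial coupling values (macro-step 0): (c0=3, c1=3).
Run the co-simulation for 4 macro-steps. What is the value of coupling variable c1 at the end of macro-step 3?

macro 1: S0 reads c0=3 → after 2×micro: 1; S1 reads c0=3 → after 1×micro: 2 ⇒ (c0=1, c1=2)
macro 2: S0 reads c0=1 → after 2×micro: 3; S1 reads c0=1 → after 1×micro: 0 ⇒ (c0=3, c1=0)
macro 3: S0 reads c0=3 → after 2×micro: 1; S1 reads c0=3 → after 1×micro: 1 ⇒ (c0=1, c1=1)
macro 4: S0 reads c0=1 → after 2×micro: 3; S1 reads c0=1 → after 1×micro: 3 ⇒ (c0=3, c1=3)

c1 at macro-step 3 = 1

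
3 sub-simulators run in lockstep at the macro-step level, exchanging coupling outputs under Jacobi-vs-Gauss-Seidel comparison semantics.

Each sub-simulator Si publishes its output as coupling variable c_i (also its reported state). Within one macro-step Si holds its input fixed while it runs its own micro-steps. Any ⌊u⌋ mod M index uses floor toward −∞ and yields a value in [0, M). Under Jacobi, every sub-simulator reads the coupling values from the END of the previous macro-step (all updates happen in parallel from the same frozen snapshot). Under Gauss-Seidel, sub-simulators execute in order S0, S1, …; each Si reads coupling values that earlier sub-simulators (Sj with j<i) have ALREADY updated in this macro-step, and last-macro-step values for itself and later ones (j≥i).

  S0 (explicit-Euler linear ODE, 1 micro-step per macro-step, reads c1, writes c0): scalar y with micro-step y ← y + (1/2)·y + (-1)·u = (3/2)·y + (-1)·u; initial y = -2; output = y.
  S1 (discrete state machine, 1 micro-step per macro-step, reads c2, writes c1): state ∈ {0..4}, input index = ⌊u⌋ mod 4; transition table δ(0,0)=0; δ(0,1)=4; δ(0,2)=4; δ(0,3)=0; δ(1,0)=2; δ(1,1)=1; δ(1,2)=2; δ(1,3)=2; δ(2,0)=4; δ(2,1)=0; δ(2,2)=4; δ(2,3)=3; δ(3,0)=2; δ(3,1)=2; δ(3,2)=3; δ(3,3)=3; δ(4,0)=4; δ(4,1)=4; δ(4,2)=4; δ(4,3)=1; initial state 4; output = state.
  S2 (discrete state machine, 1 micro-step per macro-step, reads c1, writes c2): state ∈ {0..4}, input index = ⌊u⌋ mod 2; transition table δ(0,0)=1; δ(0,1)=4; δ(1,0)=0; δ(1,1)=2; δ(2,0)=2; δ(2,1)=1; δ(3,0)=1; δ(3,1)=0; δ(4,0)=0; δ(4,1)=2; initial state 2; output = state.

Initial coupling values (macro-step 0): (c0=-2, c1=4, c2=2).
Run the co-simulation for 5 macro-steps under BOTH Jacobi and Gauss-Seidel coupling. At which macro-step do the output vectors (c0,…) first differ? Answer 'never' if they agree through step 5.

first divergence at macro-step: never

[Jacobi] macro 1: S0 reads c1=4 → after 1×micro: -7; S1 reads c2=2 → after 1×micro: 4; S2 reads c1=4 → after 1×micro: 2 ⇒ (c0=-7, c1=4, c2=2)
[Jacobi] macro 2: S0 reads c1=4 → after 1×micro: -29/2; S1 reads c2=2 → after 1×micro: 4; S2 reads c1=4 → after 1×micro: 2 ⇒ (c0=-29/2, c1=4, c2=2)
[Jacobi] macro 3: S0 reads c1=4 → after 1×micro: -103/4; S1 reads c2=2 → after 1×micro: 4; S2 reads c1=4 → after 1×micro: 2 ⇒ (c0=-103/4, c1=4, c2=2)
[Jacobi] macro 4: S0 reads c1=4 → after 1×micro: -341/8; S1 reads c2=2 → after 1×micro: 4; S2 reads c1=4 → after 1×micro: 2 ⇒ (c0=-341/8, c1=4, c2=2)
[Jacobi] macro 5: S0 reads c1=4 → after 1×micro: -1087/16; S1 reads c2=2 → after 1×micro: 4; S2 reads c1=4 → after 1×micro: 2 ⇒ (c0=-1087/16, c1=4, c2=2)
[Gauss-Seidel] macro 1: S0 reads c1=4 → after 1×micro: -7; S1 reads c2=2 → after 1×micro: 4; S2 reads c1=4 → after 1×micro: 2 ⇒ (c0=-7, c1=4, c2=2)
[Gauss-Seidel] macro 2: S0 reads c1=4 → after 1×micro: -29/2; S1 reads c2=2 → after 1×micro: 4; S2 reads c1=4 → after 1×micro: 2 ⇒ (c0=-29/2, c1=4, c2=2)
[Gauss-Seidel] macro 3: S0 reads c1=4 → after 1×micro: -103/4; S1 reads c2=2 → after 1×micro: 4; S2 reads c1=4 → after 1×micro: 2 ⇒ (c0=-103/4, c1=4, c2=2)
[Gauss-Seidel] macro 4: S0 reads c1=4 → after 1×micro: -341/8; S1 reads c2=2 → after 1×micro: 4; S2 reads c1=4 → after 1×micro: 2 ⇒ (c0=-341/8, c1=4, c2=2)
[Gauss-Seidel] macro 5: S0 reads c1=4 → after 1×micro: -1087/16; S1 reads c2=2 → after 1×micro: 4; S2 reads c1=4 → after 1×micro: 2 ⇒ (c0=-1087/16, c1=4, c2=2)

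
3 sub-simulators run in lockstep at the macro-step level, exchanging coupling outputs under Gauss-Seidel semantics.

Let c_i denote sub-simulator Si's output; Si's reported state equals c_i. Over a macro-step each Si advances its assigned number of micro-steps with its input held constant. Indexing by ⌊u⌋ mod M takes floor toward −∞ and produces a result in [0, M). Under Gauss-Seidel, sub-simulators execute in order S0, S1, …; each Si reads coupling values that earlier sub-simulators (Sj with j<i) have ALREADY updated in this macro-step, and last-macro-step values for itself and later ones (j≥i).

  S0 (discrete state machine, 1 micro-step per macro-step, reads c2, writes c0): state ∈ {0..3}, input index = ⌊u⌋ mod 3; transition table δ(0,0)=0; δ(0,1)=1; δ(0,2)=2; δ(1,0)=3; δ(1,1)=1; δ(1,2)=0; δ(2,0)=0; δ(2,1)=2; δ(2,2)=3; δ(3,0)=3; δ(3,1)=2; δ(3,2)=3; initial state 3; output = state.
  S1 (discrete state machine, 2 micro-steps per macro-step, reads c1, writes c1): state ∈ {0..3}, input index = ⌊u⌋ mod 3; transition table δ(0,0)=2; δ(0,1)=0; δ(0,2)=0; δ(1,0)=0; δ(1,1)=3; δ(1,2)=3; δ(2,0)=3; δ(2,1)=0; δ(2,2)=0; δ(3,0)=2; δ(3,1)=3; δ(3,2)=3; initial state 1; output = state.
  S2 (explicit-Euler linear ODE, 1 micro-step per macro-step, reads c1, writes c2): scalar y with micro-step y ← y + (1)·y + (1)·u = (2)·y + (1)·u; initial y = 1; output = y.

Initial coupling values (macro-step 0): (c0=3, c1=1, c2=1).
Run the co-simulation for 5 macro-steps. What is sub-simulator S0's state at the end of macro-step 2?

S0 state at macro-step 2 = 3

macro 1: S0 reads c2=1 → after 1×micro: 2; S1 reads c1=1 → after 2×micro: 3; S2 reads c1=3 → after 1×micro: 5 ⇒ (c0=2, c1=3, c2=5)
macro 2: S0 reads c2=5 → after 1×micro: 3; S1 reads c1=3 → after 2×micro: 3; S2 reads c1=3 → after 1×micro: 13 ⇒ (c0=3, c1=3, c2=13)
macro 3: S0 reads c2=13 → after 1×micro: 2; S1 reads c1=3 → after 2×micro: 3; S2 reads c1=3 → after 1×micro: 29 ⇒ (c0=2, c1=3, c2=29)
macro 4: S0 reads c2=29 → after 1×micro: 3; S1 reads c1=3 → after 2×micro: 3; S2 reads c1=3 → after 1×micro: 61 ⇒ (c0=3, c1=3, c2=61)
macro 5: S0 reads c2=61 → after 1×micro: 2; S1 reads c1=3 → after 2×micro: 3; S2 reads c1=3 → after 1×micro: 125 ⇒ (c0=2, c1=3, c2=125)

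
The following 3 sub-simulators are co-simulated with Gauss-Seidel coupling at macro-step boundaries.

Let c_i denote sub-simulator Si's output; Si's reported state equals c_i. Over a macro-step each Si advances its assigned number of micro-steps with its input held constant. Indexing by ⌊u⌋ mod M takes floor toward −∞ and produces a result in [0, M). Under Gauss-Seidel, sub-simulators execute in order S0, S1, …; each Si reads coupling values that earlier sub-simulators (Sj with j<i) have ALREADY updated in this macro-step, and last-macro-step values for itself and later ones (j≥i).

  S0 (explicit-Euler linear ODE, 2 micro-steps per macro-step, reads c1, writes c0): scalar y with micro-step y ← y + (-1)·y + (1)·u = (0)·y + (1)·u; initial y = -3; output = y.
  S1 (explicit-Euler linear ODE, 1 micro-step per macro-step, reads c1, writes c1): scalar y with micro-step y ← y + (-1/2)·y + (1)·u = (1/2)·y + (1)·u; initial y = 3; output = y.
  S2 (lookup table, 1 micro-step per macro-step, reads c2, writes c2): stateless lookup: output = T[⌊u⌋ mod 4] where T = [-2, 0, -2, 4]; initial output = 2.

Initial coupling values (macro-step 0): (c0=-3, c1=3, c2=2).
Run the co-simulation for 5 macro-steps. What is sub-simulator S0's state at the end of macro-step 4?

macro 1: S0 reads c1=3 → after 2×micro: 3; S1 reads c1=3 → after 1×micro: 9/2; S2 reads c2=2 → after 1×micro: -2 ⇒ (c0=3, c1=9/2, c2=-2)
macro 2: S0 reads c1=9/2 → after 2×micro: 9/2; S1 reads c1=9/2 → after 1×micro: 27/4; S2 reads c2=-2 → after 1×micro: -2 ⇒ (c0=9/2, c1=27/4, c2=-2)
macro 3: S0 reads c1=27/4 → after 2×micro: 27/4; S1 reads c1=27/4 → after 1×micro: 81/8; S2 reads c2=-2 → after 1×micro: -2 ⇒ (c0=27/4, c1=81/8, c2=-2)
macro 4: S0 reads c1=81/8 → after 2×micro: 81/8; S1 reads c1=81/8 → after 1×micro: 243/16; S2 reads c2=-2 → after 1×micro: -2 ⇒ (c0=81/8, c1=243/16, c2=-2)
macro 5: S0 reads c1=243/16 → after 2×micro: 243/16; S1 reads c1=243/16 → after 1×micro: 729/32; S2 reads c2=-2 → after 1×micro: -2 ⇒ (c0=243/16, c1=729/32, c2=-2)

S0 state at macro-step 4 = 81/8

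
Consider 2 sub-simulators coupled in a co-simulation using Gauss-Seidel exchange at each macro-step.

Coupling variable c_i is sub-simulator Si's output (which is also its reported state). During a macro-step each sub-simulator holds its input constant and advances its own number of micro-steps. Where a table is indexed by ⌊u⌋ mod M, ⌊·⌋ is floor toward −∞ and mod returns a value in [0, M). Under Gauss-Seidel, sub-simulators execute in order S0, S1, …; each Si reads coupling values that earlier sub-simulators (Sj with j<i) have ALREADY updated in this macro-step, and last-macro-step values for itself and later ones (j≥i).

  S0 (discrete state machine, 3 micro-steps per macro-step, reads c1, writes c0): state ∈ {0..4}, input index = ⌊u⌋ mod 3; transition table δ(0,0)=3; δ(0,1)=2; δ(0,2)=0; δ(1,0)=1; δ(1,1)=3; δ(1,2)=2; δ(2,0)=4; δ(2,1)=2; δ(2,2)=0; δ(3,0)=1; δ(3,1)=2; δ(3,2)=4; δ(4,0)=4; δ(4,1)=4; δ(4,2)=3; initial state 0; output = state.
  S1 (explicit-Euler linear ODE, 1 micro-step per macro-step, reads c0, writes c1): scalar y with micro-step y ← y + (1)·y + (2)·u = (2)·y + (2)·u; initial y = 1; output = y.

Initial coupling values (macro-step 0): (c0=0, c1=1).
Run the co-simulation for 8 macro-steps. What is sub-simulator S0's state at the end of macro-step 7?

macro 1: S0 reads c1=1 → after 3×micro: 2; S1 reads c0=2 → after 1×micro: 6 ⇒ (c0=2, c1=6)
macro 2: S0 reads c1=6 → after 3×micro: 4; S1 reads c0=4 → after 1×micro: 20 ⇒ (c0=4, c1=20)
macro 3: S0 reads c1=20 → after 3×micro: 3; S1 reads c0=3 → after 1×micro: 46 ⇒ (c0=3, c1=46)
macro 4: S0 reads c1=46 → after 3×micro: 2; S1 reads c0=2 → after 1×micro: 96 ⇒ (c0=2, c1=96)
macro 5: S0 reads c1=96 → after 3×micro: 4; S1 reads c0=4 → after 1×micro: 200 ⇒ (c0=4, c1=200)
macro 6: S0 reads c1=200 → after 3×micro: 3; S1 reads c0=3 → after 1×micro: 406 ⇒ (c0=3, c1=406)
macro 7: S0 reads c1=406 → after 3×micro: 2; S1 reads c0=2 → after 1×micro: 816 ⇒ (c0=2, c1=816)
macro 8: S0 reads c1=816 → after 3×micro: 4; S1 reads c0=4 → after 1×micro: 1640 ⇒ (c0=4, c1=1640)

S0 state at macro-step 7 = 2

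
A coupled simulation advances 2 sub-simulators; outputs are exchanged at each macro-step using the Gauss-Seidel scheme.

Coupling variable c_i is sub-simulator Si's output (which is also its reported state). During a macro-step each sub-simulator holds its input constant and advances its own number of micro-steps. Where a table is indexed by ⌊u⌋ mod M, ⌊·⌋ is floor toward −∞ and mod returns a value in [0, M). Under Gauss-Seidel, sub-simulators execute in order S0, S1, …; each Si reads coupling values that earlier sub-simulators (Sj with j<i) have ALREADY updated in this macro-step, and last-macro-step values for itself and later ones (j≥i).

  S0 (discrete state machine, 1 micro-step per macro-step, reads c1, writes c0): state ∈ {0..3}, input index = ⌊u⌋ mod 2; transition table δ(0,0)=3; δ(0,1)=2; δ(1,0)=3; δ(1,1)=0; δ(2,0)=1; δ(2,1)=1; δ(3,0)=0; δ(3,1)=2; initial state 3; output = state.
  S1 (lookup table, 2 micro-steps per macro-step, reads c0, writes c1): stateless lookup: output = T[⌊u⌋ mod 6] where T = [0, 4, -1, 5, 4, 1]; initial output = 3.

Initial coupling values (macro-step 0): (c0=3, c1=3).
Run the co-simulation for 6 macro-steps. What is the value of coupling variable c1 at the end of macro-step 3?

macro 1: S0 reads c1=3 → after 1×micro: 2; S1 reads c0=2 → after 2×micro: -1 ⇒ (c0=2, c1=-1)
macro 2: S0 reads c1=-1 → after 1×micro: 1; S1 reads c0=1 → after 2×micro: 4 ⇒ (c0=1, c1=4)
macro 3: S0 reads c1=4 → after 1×micro: 3; S1 reads c0=3 → after 2×micro: 5 ⇒ (c0=3, c1=5)
macro 4: S0 reads c1=5 → after 1×micro: 2; S1 reads c0=2 → after 2×micro: -1 ⇒ (c0=2, c1=-1)
macro 5: S0 reads c1=-1 → after 1×micro: 1; S1 reads c0=1 → after 2×micro: 4 ⇒ (c0=1, c1=4)
macro 6: S0 reads c1=4 → after 1×micro: 3; S1 reads c0=3 → after 2×micro: 5 ⇒ (c0=3, c1=5)

c1 at macro-step 3 = 5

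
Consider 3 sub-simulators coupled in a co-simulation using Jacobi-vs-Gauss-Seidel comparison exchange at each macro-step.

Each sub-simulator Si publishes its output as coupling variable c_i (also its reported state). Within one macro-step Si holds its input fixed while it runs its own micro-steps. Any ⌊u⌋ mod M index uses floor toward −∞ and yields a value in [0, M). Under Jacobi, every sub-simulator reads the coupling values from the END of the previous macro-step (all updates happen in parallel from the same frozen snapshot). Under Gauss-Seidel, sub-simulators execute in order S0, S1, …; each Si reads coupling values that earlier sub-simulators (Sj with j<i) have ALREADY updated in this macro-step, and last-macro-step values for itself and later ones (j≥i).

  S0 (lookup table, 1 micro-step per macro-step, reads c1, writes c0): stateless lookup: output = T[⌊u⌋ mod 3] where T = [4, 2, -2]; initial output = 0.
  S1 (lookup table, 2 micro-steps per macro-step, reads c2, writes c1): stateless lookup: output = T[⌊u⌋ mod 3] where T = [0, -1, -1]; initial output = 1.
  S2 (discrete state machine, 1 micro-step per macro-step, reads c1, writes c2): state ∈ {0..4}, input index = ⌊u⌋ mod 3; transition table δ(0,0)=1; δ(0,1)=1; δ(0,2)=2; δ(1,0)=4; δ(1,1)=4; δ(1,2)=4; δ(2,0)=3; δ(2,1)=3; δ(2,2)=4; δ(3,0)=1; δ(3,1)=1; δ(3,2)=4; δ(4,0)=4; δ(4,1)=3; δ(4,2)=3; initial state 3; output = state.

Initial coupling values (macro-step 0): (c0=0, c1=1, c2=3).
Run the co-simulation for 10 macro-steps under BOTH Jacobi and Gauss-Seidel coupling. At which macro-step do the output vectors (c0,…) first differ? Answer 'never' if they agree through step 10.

[Jacobi] macro 1: S0 reads c1=1 → after 1×micro: 2; S1 reads c2=3 → after 2×micro: 0; S2 reads c1=1 → after 1×micro: 1 ⇒ (c0=2, c1=0, c2=1)
[Jacobi] macro 2: S0 reads c1=0 → after 1×micro: 4; S1 reads c2=1 → after 2×micro: -1; S2 reads c1=0 → after 1×micro: 4 ⇒ (c0=4, c1=-1, c2=4)
[Jacobi] macro 3: S0 reads c1=-1 → after 1×micro: -2; S1 reads c2=4 → after 2×micro: -1; S2 reads c1=-1 → after 1×micro: 3 ⇒ (c0=-2, c1=-1, c2=3)
[Jacobi] macro 4: S0 reads c1=-1 → after 1×micro: -2; S1 reads c2=3 → after 2×micro: 0; S2 reads c1=-1 → after 1×micro: 4 ⇒ (c0=-2, c1=0, c2=4)
[Jacobi] macro 5: S0 reads c1=0 → after 1×micro: 4; S1 reads c2=4 → after 2×micro: -1; S2 reads c1=0 → after 1×micro: 4 ⇒ (c0=4, c1=-1, c2=4)
[Jacobi] macro 6: S0 reads c1=-1 → after 1×micro: -2; S1 reads c2=4 → after 2×micro: -1; S2 reads c1=-1 → after 1×micro: 3 ⇒ (c0=-2, c1=-1, c2=3)
[Jacobi] macro 7: S0 reads c1=-1 → after 1×micro: -2; S1 reads c2=3 → after 2×micro: 0; S2 reads c1=-1 → after 1×micro: 4 ⇒ (c0=-2, c1=0, c2=4)
[Jacobi] macro 8: S0 reads c1=0 → after 1×micro: 4; S1 reads c2=4 → after 2×micro: -1; S2 reads c1=0 → after 1×micro: 4 ⇒ (c0=4, c1=-1, c2=4)
[Jacobi] macro 9: S0 reads c1=-1 → after 1×micro: -2; S1 reads c2=4 → after 2×micro: -1; S2 reads c1=-1 → after 1×micro: 3 ⇒ (c0=-2, c1=-1, c2=3)
[Jacobi] macro 10: S0 reads c1=-1 → after 1×micro: -2; S1 reads c2=3 → after 2×micro: 0; S2 reads c1=-1 → after 1×micro: 4 ⇒ (c0=-2, c1=0, c2=4)
[Gauss-Seidel] macro 1: S0 reads c1=1 → after 1×micro: 2; S1 reads c2=3 → after 2×micro: 0; S2 reads c1=0 → after 1×micro: 1 ⇒ (c0=2, c1=0, c2=1)
[Gauss-Seidel] macro 2: S0 reads c1=0 → after 1×micro: 4; S1 reads c2=1 → after 2×micro: -1; S2 reads c1=-1 → after 1×micro: 4 ⇒ (c0=4, c1=-1, c2=4)
[Gauss-Seidel] macro 3: S0 reads c1=-1 → after 1×micro: -2; S1 reads c2=4 → after 2×micro: -1; S2 reads c1=-1 → after 1×micro: 3 ⇒ (c0=-2, c1=-1, c2=3)
[Gauss-Seidel] macro 4: S0 reads c1=-1 → after 1×micro: -2; S1 reads c2=3 → after 2×micro: 0; S2 reads c1=0 → after 1×micro: 1 ⇒ (c0=-2, c1=0, c2=1)
[Gauss-Seidel] macro 5: S0 reads c1=0 → after 1×micro: 4; S1 reads c2=1 → after 2×micro: -1; S2 reads c1=-1 → after 1×micro: 4 ⇒ (c0=4, c1=-1, c2=4)
[Gauss-Seidel] macro 6: S0 reads c1=-1 → after 1×micro: -2; S1 reads c2=4 → after 2×micro: -1; S2 reads c1=-1 → after 1×micro: 3 ⇒ (c0=-2, c1=-1, c2=3)
[Gauss-Seidel] macro 7: S0 reads c1=-1 → after 1×micro: -2; S1 reads c2=3 → after 2×micro: 0; S2 reads c1=0 → after 1×micro: 1 ⇒ (c0=-2, c1=0, c2=1)
[Gauss-Seidel] macro 8: S0 reads c1=0 → after 1×micro: 4; S1 reads c2=1 → after 2×micro: -1; S2 reads c1=-1 → after 1×micro: 4 ⇒ (c0=4, c1=-1, c2=4)
[Gauss-Seidel] macro 9: S0 reads c1=-1 → after 1×micro: -2; S1 reads c2=4 → after 2×micro: -1; S2 reads c1=-1 → after 1×micro: 3 ⇒ (c0=-2, c1=-1, c2=3)
[Gauss-Seidel] macro 10: S0 reads c1=-1 → after 1×micro: -2; S1 reads c2=3 → after 2×micro: 0; S2 reads c1=0 → after 1×micro: 1 ⇒ (c0=-2, c1=0, c2=1)

first divergence at macro-step: 4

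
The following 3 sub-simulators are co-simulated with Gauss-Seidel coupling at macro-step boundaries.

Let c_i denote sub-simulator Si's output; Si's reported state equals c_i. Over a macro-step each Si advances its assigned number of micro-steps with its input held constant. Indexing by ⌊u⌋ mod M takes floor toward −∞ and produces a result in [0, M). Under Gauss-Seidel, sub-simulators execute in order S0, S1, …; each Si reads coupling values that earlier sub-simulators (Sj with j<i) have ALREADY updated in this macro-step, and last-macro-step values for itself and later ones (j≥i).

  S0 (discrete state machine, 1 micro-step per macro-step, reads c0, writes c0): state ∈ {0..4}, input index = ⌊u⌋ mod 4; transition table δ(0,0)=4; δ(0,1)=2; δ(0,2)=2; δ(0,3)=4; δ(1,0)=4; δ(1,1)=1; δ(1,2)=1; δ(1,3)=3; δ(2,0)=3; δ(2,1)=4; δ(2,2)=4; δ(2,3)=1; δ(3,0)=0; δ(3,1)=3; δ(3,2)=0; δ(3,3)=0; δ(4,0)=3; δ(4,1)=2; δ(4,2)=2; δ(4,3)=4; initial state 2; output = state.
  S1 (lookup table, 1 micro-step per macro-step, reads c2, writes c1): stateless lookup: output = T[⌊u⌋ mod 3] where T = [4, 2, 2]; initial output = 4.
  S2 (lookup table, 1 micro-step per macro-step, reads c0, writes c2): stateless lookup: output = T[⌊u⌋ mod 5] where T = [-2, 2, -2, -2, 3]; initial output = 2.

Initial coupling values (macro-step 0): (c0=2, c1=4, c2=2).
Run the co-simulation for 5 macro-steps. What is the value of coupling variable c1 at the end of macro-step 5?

macro 1: S0 reads c0=2 → after 1×micro: 4; S1 reads c2=2 → after 1×micro: 2; S2 reads c0=4 → after 1×micro: 3 ⇒ (c0=4, c1=2, c2=3)
macro 2: S0 reads c0=4 → after 1×micro: 3; S1 reads c2=3 → after 1×micro: 4; S2 reads c0=3 → after 1×micro: -2 ⇒ (c0=3, c1=4, c2=-2)
macro 3: S0 reads c0=3 → after 1×micro: 0; S1 reads c2=-2 → after 1×micro: 2; S2 reads c0=0 → after 1×micro: -2 ⇒ (c0=0, c1=2, c2=-2)
macro 4: S0 reads c0=0 → after 1×micro: 4; S1 reads c2=-2 → after 1×micro: 2; S2 reads c0=4 → after 1×micro: 3 ⇒ (c0=4, c1=2, c2=3)
macro 5: S0 reads c0=4 → after 1×micro: 3; S1 reads c2=3 → after 1×micro: 4; S2 reads c0=3 → after 1×micro: -2 ⇒ (c0=3, c1=4, c2=-2)

c1 at macro-step 5 = 4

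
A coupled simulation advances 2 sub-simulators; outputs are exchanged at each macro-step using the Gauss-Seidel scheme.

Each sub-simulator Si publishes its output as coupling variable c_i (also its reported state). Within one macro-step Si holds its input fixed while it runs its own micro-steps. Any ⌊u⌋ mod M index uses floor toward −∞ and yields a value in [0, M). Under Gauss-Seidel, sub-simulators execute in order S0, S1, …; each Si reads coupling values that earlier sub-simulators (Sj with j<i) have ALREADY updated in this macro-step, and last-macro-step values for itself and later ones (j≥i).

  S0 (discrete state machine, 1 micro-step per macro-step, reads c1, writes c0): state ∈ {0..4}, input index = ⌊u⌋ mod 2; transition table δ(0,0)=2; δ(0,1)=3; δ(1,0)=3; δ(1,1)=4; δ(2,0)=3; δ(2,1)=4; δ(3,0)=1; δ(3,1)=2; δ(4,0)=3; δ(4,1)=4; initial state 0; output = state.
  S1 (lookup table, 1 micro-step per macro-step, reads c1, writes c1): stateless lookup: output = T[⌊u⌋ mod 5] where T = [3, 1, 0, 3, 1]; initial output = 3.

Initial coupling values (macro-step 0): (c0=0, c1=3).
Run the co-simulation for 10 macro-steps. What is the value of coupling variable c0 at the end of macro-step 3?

macro 1: S0 reads c1=3 → after 1×micro: 3; S1 reads c1=3 → after 1×micro: 3 ⇒ (c0=3, c1=3)
macro 2: S0 reads c1=3 → after 1×micro: 2; S1 reads c1=3 → after 1×micro: 3 ⇒ (c0=2, c1=3)
macro 3: S0 reads c1=3 → after 1×micro: 4; S1 reads c1=3 → after 1×micro: 3 ⇒ (c0=4, c1=3)
macro 4: S0 reads c1=3 → after 1×micro: 4; S1 reads c1=3 → after 1×micro: 3 ⇒ (c0=4, c1=3)
macro 5: S0 reads c1=3 → after 1×micro: 4; S1 reads c1=3 → after 1×micro: 3 ⇒ (c0=4, c1=3)
macro 6: S0 reads c1=3 → after 1×micro: 4; S1 reads c1=3 → after 1×micro: 3 ⇒ (c0=4, c1=3)
macro 7: S0 reads c1=3 → after 1×micro: 4; S1 reads c1=3 → after 1×micro: 3 ⇒ (c0=4, c1=3)
macro 8: S0 reads c1=3 → after 1×micro: 4; S1 reads c1=3 → after 1×micro: 3 ⇒ (c0=4, c1=3)
macro 9: S0 reads c1=3 → after 1×micro: 4; S1 reads c1=3 → after 1×micro: 3 ⇒ (c0=4, c1=3)
macro 10: S0 reads c1=3 → after 1×micro: 4; S1 reads c1=3 → after 1×micro: 3 ⇒ (c0=4, c1=3)

c0 at macro-step 3 = 4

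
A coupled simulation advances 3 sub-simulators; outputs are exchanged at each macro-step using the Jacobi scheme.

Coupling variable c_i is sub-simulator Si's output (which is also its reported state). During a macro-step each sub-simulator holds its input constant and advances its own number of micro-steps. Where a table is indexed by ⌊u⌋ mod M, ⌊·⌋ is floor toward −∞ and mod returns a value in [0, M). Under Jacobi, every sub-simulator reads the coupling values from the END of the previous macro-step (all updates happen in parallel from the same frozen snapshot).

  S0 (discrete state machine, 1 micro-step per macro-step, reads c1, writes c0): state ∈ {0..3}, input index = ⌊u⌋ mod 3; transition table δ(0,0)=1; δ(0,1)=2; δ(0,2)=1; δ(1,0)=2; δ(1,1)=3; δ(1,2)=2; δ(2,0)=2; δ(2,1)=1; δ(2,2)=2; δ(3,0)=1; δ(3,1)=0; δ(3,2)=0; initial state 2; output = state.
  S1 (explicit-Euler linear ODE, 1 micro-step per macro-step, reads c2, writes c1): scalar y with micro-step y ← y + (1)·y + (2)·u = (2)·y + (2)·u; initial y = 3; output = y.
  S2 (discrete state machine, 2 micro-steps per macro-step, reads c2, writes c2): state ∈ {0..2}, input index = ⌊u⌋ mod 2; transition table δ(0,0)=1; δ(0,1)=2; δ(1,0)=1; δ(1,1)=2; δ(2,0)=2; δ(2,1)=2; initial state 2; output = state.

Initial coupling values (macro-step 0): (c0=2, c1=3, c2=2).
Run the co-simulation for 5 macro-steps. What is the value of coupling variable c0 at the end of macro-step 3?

macro 1: S0 reads c1=3 → after 1×micro: 2; S1 reads c2=2 → after 1×micro: 10; S2 reads c2=2 → after 2×micro: 2 ⇒ (c0=2, c1=10, c2=2)
macro 2: S0 reads c1=10 → after 1×micro: 1; S1 reads c2=2 → after 1×micro: 24; S2 reads c2=2 → after 2×micro: 2 ⇒ (c0=1, c1=24, c2=2)
macro 3: S0 reads c1=24 → after 1×micro: 2; S1 reads c2=2 → after 1×micro: 52; S2 reads c2=2 → after 2×micro: 2 ⇒ (c0=2, c1=52, c2=2)
macro 4: S0 reads c1=52 → after 1×micro: 1; S1 reads c2=2 → after 1×micro: 108; S2 reads c2=2 → after 2×micro: 2 ⇒ (c0=1, c1=108, c2=2)
macro 5: S0 reads c1=108 → after 1×micro: 2; S1 reads c2=2 → after 1×micro: 220; S2 reads c2=2 → after 2×micro: 2 ⇒ (c0=2, c1=220, c2=2)

c0 at macro-step 3 = 2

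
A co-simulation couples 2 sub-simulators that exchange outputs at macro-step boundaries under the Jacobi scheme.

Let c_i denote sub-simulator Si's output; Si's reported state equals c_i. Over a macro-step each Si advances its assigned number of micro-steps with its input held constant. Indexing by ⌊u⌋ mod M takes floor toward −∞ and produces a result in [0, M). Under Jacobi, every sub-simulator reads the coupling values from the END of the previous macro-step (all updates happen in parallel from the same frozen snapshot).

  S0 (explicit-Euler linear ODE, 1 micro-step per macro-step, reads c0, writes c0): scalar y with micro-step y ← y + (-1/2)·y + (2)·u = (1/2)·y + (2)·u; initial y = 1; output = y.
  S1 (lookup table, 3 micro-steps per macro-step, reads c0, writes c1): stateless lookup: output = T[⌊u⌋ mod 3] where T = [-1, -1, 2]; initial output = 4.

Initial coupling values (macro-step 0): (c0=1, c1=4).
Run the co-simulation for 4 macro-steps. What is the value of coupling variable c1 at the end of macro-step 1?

macro 1: S0 reads c0=1 → after 1×micro: 5/2; S1 reads c0=1 → after 3×micro: -1 ⇒ (c0=5/2, c1=-1)
macro 2: S0 reads c0=5/2 → after 1×micro: 25/4; S1 reads c0=5/2 → after 3×micro: 2 ⇒ (c0=25/4, c1=2)
macro 3: S0 reads c0=25/4 → after 1×micro: 125/8; S1 reads c0=25/4 → after 3×micro: -1 ⇒ (c0=125/8, c1=-1)
macro 4: S0 reads c0=125/8 → after 1×micro: 625/16; S1 reads c0=125/8 → after 3×micro: -1 ⇒ (c0=625/16, c1=-1)

c1 at macro-step 1 = -1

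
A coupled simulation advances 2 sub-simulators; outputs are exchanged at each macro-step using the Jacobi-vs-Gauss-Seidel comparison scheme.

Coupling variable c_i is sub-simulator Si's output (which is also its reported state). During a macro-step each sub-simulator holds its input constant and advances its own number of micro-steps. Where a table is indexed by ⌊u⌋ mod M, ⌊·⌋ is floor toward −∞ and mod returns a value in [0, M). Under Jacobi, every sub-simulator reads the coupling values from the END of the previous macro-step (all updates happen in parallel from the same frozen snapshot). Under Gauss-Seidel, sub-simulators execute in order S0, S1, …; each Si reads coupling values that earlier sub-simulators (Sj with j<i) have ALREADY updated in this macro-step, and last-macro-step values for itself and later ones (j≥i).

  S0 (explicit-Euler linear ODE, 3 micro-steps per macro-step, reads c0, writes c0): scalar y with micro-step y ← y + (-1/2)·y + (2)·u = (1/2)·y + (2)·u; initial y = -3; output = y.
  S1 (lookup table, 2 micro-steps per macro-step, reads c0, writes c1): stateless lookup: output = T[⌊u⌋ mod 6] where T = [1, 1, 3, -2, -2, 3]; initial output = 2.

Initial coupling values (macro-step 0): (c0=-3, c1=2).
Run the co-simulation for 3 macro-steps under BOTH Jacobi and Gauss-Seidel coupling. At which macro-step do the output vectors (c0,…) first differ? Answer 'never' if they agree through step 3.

first divergence at macro-step: 1

[Jacobi] macro 1: S0 reads c0=-3 → after 3×micro: -87/8; S1 reads c0=-3 → after 2×micro: -2 ⇒ (c0=-87/8, c1=-2)
[Jacobi] macro 2: S0 reads c0=-87/8 → after 3×micro: -2523/64; S1 reads c0=-87/8 → after 2×micro: 1 ⇒ (c0=-2523/64, c1=1)
[Jacobi] macro 3: S0 reads c0=-2523/64 → after 3×micro: -73167/512; S1 reads c0=-2523/64 → after 2×micro: 3 ⇒ (c0=-73167/512, c1=3)
[Gauss-Seidel] macro 1: S0 reads c0=-3 → after 3×micro: -87/8; S1 reads c0=-87/8 → after 2×micro: 1 ⇒ (c0=-87/8, c1=1)
[Gauss-Seidel] macro 2: S0 reads c0=-87/8 → after 3×micro: -2523/64; S1 reads c0=-2523/64 → after 2×micro: 3 ⇒ (c0=-2523/64, c1=3)
[Gauss-Seidel] macro 3: S0 reads c0=-2523/64 → after 3×micro: -73167/512; S1 reads c0=-73167/512 → after 2×micro: 1 ⇒ (c0=-73167/512, c1=1)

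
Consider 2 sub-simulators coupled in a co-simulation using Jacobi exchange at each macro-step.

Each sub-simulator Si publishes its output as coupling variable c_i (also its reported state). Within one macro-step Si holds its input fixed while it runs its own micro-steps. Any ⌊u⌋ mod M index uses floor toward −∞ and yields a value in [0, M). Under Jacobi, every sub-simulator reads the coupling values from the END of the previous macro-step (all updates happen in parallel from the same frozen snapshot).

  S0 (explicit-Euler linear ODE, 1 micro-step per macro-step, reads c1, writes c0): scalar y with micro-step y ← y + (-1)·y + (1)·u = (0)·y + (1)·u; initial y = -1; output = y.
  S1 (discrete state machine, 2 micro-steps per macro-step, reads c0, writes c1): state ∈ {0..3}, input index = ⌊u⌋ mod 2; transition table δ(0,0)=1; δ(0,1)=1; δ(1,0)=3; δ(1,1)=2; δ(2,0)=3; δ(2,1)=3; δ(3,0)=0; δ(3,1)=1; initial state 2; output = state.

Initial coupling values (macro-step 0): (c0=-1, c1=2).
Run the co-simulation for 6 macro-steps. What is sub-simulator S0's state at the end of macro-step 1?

macro 1: S0 reads c1=2 → after 1×micro: 2; S1 reads c0=-1 → after 2×micro: 1 ⇒ (c0=2, c1=1)
macro 2: S0 reads c1=1 → after 1×micro: 1; S1 reads c0=2 → after 2×micro: 0 ⇒ (c0=1, c1=0)
macro 3: S0 reads c1=0 → after 1×micro: 0; S1 reads c0=1 → after 2×micro: 2 ⇒ (c0=0, c1=2)
macro 4: S0 reads c1=2 → after 1×micro: 2; S1 reads c0=0 → after 2×micro: 0 ⇒ (c0=2, c1=0)
macro 5: S0 reads c1=0 → after 1×micro: 0; S1 reads c0=2 → after 2×micro: 3 ⇒ (c0=0, c1=3)
macro 6: S0 reads c1=3 → after 1×micro: 3; S1 reads c0=0 → after 2×micro: 1 ⇒ (c0=3, c1=1)

S0 state at macro-step 1 = 2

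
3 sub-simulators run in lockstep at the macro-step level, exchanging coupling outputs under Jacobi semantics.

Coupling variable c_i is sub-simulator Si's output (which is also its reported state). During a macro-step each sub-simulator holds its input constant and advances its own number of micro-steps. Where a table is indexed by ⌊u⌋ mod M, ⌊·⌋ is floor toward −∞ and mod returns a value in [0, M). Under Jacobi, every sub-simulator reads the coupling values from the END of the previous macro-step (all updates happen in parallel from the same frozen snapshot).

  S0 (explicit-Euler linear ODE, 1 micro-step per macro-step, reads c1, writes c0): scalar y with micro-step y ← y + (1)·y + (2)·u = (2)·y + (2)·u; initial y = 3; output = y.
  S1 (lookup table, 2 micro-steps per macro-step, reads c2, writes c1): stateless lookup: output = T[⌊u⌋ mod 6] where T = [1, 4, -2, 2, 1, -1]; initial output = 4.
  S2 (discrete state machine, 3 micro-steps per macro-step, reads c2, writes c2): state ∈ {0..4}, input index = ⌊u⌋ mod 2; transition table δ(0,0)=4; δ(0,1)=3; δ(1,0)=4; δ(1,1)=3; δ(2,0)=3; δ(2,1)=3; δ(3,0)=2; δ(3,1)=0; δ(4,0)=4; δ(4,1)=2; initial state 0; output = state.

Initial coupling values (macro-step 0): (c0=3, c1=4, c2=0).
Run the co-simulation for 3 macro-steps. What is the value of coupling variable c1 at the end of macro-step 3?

c1 at macro-step 3 = 1

macro 1: S0 reads c1=4 → after 1×micro: 14; S1 reads c2=0 → after 2×micro: 1; S2 reads c2=0 → after 3×micro: 4 ⇒ (c0=14, c1=1, c2=4)
macro 2: S0 reads c1=1 → after 1×micro: 30; S1 reads c2=4 → after 2×micro: 1; S2 reads c2=4 → after 3×micro: 4 ⇒ (c0=30, c1=1, c2=4)
macro 3: S0 reads c1=1 → after 1×micro: 62; S1 reads c2=4 → after 2×micro: 1; S2 reads c2=4 → after 3×micro: 4 ⇒ (c0=62, c1=1, c2=4)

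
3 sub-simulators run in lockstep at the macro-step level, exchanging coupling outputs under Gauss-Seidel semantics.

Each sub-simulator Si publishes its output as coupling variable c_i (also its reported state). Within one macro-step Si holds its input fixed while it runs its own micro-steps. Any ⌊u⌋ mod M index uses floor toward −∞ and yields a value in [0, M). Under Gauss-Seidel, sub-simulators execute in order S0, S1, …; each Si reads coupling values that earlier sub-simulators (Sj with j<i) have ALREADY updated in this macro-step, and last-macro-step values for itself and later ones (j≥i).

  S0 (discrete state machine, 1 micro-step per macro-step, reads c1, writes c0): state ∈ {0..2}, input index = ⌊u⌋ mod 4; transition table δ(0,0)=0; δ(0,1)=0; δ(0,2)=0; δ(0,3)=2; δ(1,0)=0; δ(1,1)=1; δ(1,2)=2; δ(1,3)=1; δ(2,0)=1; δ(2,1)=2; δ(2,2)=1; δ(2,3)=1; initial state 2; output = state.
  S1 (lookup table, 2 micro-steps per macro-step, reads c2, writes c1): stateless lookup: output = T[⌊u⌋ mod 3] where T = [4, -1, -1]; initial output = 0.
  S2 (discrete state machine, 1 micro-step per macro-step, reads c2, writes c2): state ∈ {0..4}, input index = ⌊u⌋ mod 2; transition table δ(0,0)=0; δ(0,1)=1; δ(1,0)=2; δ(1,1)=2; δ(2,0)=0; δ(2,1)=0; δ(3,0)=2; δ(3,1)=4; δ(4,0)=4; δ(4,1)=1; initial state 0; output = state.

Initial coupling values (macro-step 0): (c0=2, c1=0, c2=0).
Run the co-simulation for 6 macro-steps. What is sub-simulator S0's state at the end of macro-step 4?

S0 state at macro-step 4 = 0

macro 1: S0 reads c1=0 → after 1×micro: 1; S1 reads c2=0 → after 2×micro: 4; S2 reads c2=0 → after 1×micro: 0 ⇒ (c0=1, c1=4, c2=0)
macro 2: S0 reads c1=4 → after 1×micro: 0; S1 reads c2=0 → after 2×micro: 4; S2 reads c2=0 → after 1×micro: 0 ⇒ (c0=0, c1=4, c2=0)
macro 3: S0 reads c1=4 → after 1×micro: 0; S1 reads c2=0 → after 2×micro: 4; S2 reads c2=0 → after 1×micro: 0 ⇒ (c0=0, c1=4, c2=0)
macro 4: S0 reads c1=4 → after 1×micro: 0; S1 reads c2=0 → after 2×micro: 4; S2 reads c2=0 → after 1×micro: 0 ⇒ (c0=0, c1=4, c2=0)
macro 5: S0 reads c1=4 → after 1×micro: 0; S1 reads c2=0 → after 2×micro: 4; S2 reads c2=0 → after 1×micro: 0 ⇒ (c0=0, c1=4, c2=0)
macro 6: S0 reads c1=4 → after 1×micro: 0; S1 reads c2=0 → after 2×micro: 4; S2 reads c2=0 → after 1×micro: 0 ⇒ (c0=0, c1=4, c2=0)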